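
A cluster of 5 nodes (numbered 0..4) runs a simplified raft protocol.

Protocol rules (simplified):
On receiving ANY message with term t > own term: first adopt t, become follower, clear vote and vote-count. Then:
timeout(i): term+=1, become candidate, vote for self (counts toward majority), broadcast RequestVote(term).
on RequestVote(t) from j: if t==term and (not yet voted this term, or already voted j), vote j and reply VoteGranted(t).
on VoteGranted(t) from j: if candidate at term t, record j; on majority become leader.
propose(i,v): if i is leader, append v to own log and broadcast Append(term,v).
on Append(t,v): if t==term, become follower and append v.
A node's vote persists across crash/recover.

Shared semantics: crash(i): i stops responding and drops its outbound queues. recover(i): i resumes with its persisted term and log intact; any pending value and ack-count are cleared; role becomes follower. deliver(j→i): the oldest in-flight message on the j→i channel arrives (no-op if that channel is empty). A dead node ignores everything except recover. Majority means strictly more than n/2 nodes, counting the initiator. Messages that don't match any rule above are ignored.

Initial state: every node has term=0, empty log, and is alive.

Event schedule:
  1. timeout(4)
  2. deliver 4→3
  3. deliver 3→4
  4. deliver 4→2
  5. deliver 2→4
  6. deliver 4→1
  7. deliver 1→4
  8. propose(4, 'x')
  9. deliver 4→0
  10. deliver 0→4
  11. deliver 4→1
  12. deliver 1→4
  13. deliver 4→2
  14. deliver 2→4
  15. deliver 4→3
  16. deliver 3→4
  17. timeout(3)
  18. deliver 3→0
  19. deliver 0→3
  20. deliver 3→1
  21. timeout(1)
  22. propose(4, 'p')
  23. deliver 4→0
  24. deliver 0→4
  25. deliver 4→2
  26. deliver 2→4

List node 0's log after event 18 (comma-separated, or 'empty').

empty

step 1 timeout(4): 4={cand,t=1,log=-}
step 2 deliver 4→3: 3={foll,t=1,log=-}
step 3 deliver 3→4: —
step 4 deliver 4→2: 2={foll,t=1,log=-}
step 5 deliver 2→4: 4={lead,t=1,log=-}
step 6 deliver 4→1: 1={foll,t=1,log=-}
step 7 deliver 1→4: —
step 8 propose(4,'x'): 4={lead,t=1,log=x}
step 9 deliver 4→0: 0={foll,t=1,log=-}
step 10 deliver 0→4: —
step 11 deliver 4→1: 1={foll,t=1,log=x}
step 12 deliver 1→4: —
step 13 deliver 4→2: 2={foll,t=1,log=x}
step 14 deliver 2→4: —
step 15 deliver 4→3: 3={foll,t=1,log=x}
step 16 deliver 3→4: —
step 17 timeout(3): 3={cand,t=2,log=x}
step 18 deliver 3→0: 0={foll,t=2,log=-}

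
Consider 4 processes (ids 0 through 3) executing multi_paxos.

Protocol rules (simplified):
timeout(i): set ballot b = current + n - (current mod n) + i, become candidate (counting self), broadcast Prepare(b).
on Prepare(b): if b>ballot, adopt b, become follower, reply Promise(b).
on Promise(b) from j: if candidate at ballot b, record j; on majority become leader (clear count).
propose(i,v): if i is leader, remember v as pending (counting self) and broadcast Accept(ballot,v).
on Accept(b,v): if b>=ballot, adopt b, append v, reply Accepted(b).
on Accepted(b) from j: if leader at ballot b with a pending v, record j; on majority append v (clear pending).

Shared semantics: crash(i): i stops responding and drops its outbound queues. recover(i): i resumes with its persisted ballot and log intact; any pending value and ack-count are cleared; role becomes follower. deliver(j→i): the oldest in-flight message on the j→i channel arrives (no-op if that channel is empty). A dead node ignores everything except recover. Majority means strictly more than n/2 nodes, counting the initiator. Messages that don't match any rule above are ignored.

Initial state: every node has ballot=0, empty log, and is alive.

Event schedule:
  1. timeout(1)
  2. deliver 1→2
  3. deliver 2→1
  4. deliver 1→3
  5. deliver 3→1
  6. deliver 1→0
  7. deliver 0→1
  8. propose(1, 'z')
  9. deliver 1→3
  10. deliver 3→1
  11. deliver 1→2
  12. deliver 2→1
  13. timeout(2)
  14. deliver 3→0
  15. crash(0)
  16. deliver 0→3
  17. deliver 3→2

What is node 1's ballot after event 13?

5

after 1 — timeout(1): n1:cand/b5/[-]
after 2 — deliver 1→2: n2:foll/b5/[-]
after 3 — deliver 2→1: ·
after 4 — deliver 1→3: n3:foll/b5/[-]
after 5 — deliver 3→1: n1:lead/b5/[-]
after 6 — deliver 1→0: n0:foll/b5/[-]
after 7 — deliver 0→1: ·
after 8 — propose(1,'z'): ·
after 9 — deliver 1→3: n3:foll/b5/[z]
after 10 — deliver 3→1: ·
after 11 — deliver 1→2: n2:foll/b5/[z]
after 12 — deliver 2→1: n1:lead/b5/[z]
after 13 — timeout(2): n2:cand/b10/[z]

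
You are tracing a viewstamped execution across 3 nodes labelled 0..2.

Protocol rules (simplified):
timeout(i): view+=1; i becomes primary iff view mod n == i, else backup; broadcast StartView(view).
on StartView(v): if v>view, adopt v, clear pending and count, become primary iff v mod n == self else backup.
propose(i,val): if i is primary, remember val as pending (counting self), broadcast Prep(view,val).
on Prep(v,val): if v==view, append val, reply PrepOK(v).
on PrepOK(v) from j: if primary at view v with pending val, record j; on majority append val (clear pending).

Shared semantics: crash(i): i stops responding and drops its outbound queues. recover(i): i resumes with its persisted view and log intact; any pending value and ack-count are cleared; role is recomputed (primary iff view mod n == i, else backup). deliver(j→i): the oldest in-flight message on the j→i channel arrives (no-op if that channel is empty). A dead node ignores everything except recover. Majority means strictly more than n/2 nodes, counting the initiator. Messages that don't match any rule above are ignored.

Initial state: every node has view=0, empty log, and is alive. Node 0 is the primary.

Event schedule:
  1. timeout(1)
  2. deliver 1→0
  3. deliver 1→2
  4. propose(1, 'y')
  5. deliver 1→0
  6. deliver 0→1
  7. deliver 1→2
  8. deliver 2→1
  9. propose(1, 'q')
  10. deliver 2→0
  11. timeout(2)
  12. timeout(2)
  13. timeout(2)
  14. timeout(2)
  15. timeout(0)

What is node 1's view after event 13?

1

step 1 timeout(1): 1={prim,v=1,log=-}
step 2 deliver 1→0: 0={back,v=1,log=-}
step 3 deliver 1→2: 2={back,v=1,log=-}
step 4 propose(1,'y'): —
step 5 deliver 1→0: 0={back,v=1,log=y}
step 6 deliver 0→1: 1={prim,v=1,log=y}
step 7 deliver 1→2: 2={back,v=1,log=y}
step 8 deliver 2→1: —
step 9 propose(1,'q'): —
step 10 deliver 2→0: —
step 11 timeout(2): 2={prim,v=2,log=y}
step 12 timeout(2): 2={back,v=3,log=y}
step 13 timeout(2): 2={back,v=4,log=y}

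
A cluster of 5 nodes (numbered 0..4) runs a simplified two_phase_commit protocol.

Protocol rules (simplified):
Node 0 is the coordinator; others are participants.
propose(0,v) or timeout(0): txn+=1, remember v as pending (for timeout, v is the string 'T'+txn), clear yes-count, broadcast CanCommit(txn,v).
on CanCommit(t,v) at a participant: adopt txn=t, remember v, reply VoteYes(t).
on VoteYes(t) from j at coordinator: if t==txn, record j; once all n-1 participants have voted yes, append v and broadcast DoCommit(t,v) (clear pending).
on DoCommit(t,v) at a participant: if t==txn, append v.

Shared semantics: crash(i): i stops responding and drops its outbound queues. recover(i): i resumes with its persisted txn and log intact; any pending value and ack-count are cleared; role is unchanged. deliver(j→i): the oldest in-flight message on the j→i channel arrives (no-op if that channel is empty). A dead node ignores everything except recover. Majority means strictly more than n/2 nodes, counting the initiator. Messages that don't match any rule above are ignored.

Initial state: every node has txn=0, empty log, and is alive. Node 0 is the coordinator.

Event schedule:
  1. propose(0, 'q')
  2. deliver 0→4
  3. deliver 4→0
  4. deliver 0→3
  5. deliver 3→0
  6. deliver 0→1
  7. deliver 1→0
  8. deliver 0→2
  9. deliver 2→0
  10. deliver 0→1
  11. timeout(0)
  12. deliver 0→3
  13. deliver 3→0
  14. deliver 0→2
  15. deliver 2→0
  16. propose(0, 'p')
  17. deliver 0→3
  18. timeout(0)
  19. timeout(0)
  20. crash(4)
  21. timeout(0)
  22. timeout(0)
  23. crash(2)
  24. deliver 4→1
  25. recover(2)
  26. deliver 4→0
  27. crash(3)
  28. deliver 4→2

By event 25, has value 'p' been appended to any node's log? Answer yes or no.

after 1 — propose(0,'q'): n0:coor/t1/[-]
after 2 — deliver 0→4: n4:part/t1/[-]
after 3 — deliver 4→0: ·
after 4 — deliver 0→3: n3:part/t1/[-]
after 5 — deliver 3→0: ·
after 6 — deliver 0→1: n1:part/t1/[-]
after 7 — deliver 1→0: ·
after 8 — deliver 0→2: n2:part/t1/[-]
after 9 — deliver 2→0: n0:coor/t1/[q]
after 10 — deliver 0→1: n1:part/t1/[q]
after 11 — timeout(0): n0:coor/t2/[q]
after 12 — deliver 0→3: n3:part/t1/[q]
after 13 — deliver 3→0: ·
after 14 — deliver 0→2: n2:part/t1/[q]
after 15 — deliver 2→0: ·
after 16 — propose(0,'p'): n0:coor/t3/[q]
after 17 — deliver 0→3: n3:part/t2/[q]
after 18 — timeout(0): n0:coor/t4/[q]
after 19 — timeout(0): n0:coor/t5/[q]
after 20 — crash(4): n4:✗part/t1/[-]
after 21 — timeout(0): n0:coor/t6/[q]
after 22 — timeout(0): n0:coor/t7/[q]
after 23 — crash(2): n2:✗part/t1/[q]
after 24 — deliver 4→1: ·
after 25 — recover(2): n2:part/t1/[q]

no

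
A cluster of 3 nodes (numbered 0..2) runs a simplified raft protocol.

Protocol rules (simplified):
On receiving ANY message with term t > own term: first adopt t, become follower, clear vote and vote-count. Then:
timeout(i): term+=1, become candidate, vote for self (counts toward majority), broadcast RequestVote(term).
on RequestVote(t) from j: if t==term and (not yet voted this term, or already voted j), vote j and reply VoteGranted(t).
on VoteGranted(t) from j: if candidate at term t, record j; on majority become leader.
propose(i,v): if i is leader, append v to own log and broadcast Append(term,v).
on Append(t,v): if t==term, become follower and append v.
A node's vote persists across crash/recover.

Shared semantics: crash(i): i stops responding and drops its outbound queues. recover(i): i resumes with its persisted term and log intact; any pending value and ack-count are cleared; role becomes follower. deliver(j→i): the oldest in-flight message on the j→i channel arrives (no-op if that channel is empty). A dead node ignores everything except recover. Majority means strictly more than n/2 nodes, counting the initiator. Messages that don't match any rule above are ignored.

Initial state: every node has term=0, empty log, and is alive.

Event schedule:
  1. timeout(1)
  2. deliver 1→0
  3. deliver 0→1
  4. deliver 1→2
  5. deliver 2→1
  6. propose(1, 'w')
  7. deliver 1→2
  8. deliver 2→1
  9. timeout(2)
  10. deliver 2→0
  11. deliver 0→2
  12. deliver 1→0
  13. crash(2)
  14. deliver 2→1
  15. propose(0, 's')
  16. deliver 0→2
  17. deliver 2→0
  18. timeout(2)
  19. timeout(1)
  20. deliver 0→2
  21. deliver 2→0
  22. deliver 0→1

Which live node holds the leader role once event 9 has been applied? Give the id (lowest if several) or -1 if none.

step 1 timeout(1): 1={cand,t=1,log=-}
step 2 deliver 1→0: 0={foll,t=1,log=-}
step 3 deliver 0→1: 1={lead,t=1,log=-}
step 4 deliver 1→2: 2={foll,t=1,log=-}
step 5 deliver 2→1: —
step 6 propose(1,'w'): 1={lead,t=1,log=w}
step 7 deliver 1→2: 2={foll,t=1,log=w}
step 8 deliver 2→1: —
step 9 timeout(2): 2={cand,t=2,log=w}

1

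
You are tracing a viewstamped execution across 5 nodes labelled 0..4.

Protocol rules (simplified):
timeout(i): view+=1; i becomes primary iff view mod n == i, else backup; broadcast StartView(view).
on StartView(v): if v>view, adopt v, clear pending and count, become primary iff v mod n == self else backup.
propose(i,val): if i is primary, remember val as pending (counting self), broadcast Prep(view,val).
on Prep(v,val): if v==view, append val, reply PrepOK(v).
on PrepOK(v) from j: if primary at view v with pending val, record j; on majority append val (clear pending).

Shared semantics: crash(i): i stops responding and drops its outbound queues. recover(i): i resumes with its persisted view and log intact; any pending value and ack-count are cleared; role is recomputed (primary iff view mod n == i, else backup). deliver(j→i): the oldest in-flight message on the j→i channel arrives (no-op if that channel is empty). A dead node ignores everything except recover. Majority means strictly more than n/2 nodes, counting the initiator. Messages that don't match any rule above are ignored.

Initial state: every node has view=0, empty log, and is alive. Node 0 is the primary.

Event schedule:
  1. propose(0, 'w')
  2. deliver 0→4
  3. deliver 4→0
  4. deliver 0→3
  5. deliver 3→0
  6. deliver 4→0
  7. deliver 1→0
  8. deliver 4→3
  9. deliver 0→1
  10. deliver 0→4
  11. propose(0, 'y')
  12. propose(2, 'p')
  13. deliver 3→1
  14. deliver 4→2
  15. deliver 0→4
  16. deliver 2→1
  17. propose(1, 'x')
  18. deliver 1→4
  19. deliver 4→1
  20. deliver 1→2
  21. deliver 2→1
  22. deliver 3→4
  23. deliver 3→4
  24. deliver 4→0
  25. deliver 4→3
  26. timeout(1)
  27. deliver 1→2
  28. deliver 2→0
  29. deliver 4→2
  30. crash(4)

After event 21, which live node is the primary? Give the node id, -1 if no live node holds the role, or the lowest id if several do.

0

step 1 propose(0,'w'): —
step 2 deliver 0→4: 4={back,v=0,log=w}
step 3 deliver 4→0: —
step 4 deliver 0→3: 3={back,v=0,log=w}
step 5 deliver 3→0: 0={prim,v=0,log=w}
step 6 deliver 4→0: —
step 7 deliver 1→0: —
step 8 deliver 4→3: —
step 9 deliver 0→1: 1={back,v=0,log=w}
step 10 deliver 0→4: —
step 11 propose(0,'y'): —
step 12 propose(2,'p'): —
step 13 deliver 3→1: —
step 14 deliver 4→2: —
step 15 deliver 0→4: 4={back,v=0,log=w,y}
step 16 deliver 2→1: —
step 17 propose(1,'x'): —
step 18 deliver 1→4: —
step 19 deliver 4→1: —
step 20 deliver 1→2: —
step 21 deliver 2→1: —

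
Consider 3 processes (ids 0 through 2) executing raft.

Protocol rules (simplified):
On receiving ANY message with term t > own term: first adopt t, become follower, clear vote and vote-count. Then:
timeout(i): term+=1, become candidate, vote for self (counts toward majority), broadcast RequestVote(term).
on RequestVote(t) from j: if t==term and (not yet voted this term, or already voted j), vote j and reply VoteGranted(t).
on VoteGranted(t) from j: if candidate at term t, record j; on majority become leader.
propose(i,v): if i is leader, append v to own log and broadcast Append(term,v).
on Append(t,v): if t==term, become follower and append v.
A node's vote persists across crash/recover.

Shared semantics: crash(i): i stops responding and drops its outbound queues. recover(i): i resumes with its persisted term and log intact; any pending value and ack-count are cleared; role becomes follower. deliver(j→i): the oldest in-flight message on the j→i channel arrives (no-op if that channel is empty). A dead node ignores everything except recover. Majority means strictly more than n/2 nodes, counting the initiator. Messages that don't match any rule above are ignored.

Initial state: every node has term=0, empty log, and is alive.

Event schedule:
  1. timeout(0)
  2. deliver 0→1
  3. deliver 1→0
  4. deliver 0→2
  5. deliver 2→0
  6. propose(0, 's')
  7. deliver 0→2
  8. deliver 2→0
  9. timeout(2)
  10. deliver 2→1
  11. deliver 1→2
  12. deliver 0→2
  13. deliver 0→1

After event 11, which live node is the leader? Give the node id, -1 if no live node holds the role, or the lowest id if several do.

e1 timeout(0): 0[cand,t=1,-]
e2 deliver 0→1: 1[foll,t=1,-]
e3 deliver 1→0: 0[lead,t=1,-]
e4 deliver 0→2: 2[foll,t=1,-]
e5 deliver 2→0: ·
e6 propose(0,'s'): 0[lead,t=1,s]
e7 deliver 0→2: 2[foll,t=1,s]
e8 deliver 2→0: ·
e9 timeout(2): 2[cand,t=2,s]
e10 deliver 2→1: 1[foll,t=2,-]
e11 deliver 1→2: 2[lead,t=2,s]

0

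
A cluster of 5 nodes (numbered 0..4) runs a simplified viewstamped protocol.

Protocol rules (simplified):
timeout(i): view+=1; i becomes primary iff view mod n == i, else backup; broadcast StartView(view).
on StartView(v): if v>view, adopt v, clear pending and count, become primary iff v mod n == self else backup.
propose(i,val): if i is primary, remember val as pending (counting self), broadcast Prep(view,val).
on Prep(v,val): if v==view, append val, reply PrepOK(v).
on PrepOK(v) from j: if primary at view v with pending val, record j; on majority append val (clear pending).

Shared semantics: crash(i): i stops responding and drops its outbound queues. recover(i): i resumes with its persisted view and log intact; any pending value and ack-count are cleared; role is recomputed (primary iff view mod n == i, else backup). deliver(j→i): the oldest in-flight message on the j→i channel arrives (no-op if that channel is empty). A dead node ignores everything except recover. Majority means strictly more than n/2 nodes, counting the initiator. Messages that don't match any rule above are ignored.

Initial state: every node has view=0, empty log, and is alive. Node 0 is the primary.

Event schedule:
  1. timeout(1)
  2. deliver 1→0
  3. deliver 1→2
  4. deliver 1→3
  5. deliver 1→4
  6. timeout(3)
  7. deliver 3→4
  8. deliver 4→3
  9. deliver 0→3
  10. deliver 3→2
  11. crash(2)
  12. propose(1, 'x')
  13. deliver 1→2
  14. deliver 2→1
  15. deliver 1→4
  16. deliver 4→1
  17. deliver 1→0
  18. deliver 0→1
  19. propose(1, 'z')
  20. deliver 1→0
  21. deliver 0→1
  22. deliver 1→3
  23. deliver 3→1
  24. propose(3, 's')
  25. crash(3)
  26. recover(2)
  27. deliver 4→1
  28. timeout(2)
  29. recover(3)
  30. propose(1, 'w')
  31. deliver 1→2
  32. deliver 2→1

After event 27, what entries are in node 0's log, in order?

after 1 — timeout(1): n1:prim/v1/[-]
after 2 — deliver 1→0: n0:back/v1/[-]
after 3 — deliver 1→2: n2:back/v1/[-]
after 4 — deliver 1→3: n3:back/v1/[-]
after 5 — deliver 1→4: n4:back/v1/[-]
after 6 — timeout(3): n3:back/v2/[-]
after 7 — deliver 3→4: n4:back/v2/[-]
after 8 — deliver 4→3: ·
after 9 — deliver 0→3: ·
after 10 — deliver 3→2: n2:prim/v2/[-]
after 11 — crash(2): n2:✗prim/v2/[-]
after 12 — propose(1,'x'): ·
after 13 — deliver 1→2: ·
after 14 — deliver 2→1: ·
after 15 — deliver 1→4: ·
after 16 — deliver 4→1: ·
after 17 — deliver 1→0: n0:back/v1/[x]
after 18 — deliver 0→1: ·
after 19 — propose(1,'z'): ·
after 20 — deliver 1→0: n0:back/v1/[x,z]
after 21 — deliver 0→1: ·
after 22 — deliver 1→3: ·
after 23 — deliver 3→1: n1:back/v2/[-]
after 24 — propose(3,'s'): ·
after 25 — crash(3): n3:✗back/v2/[-]
after 26 — recover(2): n2:prim/v2/[-]
after 27 — deliver 4→1: ·

x,z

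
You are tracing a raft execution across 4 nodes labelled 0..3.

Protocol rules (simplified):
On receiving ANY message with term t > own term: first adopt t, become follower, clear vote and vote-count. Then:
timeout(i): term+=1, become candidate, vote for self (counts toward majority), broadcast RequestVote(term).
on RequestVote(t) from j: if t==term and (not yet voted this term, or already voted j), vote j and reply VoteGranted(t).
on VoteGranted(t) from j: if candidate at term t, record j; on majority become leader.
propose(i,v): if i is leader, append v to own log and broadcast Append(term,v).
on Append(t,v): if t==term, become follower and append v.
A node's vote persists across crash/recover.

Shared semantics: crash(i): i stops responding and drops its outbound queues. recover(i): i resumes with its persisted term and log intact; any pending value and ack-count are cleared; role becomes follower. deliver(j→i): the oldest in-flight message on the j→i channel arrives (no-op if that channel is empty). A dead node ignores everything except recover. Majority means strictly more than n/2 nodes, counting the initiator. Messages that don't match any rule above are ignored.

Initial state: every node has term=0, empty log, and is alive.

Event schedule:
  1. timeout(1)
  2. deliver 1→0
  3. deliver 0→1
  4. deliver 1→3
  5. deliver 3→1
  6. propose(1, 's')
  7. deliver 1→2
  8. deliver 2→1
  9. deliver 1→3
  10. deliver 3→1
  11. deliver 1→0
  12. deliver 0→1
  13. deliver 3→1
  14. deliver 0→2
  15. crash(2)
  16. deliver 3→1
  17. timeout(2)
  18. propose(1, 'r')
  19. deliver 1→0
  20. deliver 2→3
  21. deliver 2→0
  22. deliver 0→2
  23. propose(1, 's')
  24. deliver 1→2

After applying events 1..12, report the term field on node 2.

e1 timeout(1): 1[cand,t=1,-]
e2 deliver 1→0: 0[foll,t=1,-]
e3 deliver 0→1: ·
e4 deliver 1→3: 3[foll,t=1,-]
e5 deliver 3→1: 1[lead,t=1,-]
e6 propose(1,'s'): 1[lead,t=1,s]
e7 deliver 1→2: 2[foll,t=1,-]
e8 deliver 2→1: ·
e9 deliver 1→3: 3[foll,t=1,s]
e10 deliver 3→1: ·
e11 deliver 1→0: 0[foll,t=1,s]
e12 deliver 0→1: ·

1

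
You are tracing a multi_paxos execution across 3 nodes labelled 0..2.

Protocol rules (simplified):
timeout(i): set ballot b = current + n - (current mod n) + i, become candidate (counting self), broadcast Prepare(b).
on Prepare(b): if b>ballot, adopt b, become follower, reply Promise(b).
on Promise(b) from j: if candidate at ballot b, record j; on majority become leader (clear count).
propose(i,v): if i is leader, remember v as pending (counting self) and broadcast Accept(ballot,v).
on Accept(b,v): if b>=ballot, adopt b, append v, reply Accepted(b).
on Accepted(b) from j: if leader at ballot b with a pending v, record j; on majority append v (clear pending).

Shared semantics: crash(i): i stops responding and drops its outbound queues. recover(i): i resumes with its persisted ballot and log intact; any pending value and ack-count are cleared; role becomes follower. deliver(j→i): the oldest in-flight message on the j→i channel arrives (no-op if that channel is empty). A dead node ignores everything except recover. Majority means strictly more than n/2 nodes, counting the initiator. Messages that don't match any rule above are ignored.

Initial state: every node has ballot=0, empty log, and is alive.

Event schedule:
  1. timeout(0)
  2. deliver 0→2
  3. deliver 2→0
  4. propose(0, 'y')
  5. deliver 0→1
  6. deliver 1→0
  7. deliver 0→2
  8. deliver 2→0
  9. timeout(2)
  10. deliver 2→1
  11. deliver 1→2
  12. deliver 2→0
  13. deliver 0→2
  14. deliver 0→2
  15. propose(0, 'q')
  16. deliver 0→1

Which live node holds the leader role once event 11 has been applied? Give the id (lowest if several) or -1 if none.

0

after 1 — timeout(0): n0:cand/b3/[-]
after 2 — deliver 0→2: n2:foll/b3/[-]
after 3 — deliver 2→0: n0:lead/b3/[-]
after 4 — propose(0,'y'): ·
after 5 — deliver 0→1: n1:foll/b3/[-]
after 6 — deliver 1→0: ·
after 7 — deliver 0→2: n2:foll/b3/[y]
after 8 — deliver 2→0: n0:lead/b3/[y]
after 9 — timeout(2): n2:cand/b8/[y]
after 10 — deliver 2→1: n1:foll/b8/[-]
after 11 — deliver 1→2: n2:lead/b8/[y]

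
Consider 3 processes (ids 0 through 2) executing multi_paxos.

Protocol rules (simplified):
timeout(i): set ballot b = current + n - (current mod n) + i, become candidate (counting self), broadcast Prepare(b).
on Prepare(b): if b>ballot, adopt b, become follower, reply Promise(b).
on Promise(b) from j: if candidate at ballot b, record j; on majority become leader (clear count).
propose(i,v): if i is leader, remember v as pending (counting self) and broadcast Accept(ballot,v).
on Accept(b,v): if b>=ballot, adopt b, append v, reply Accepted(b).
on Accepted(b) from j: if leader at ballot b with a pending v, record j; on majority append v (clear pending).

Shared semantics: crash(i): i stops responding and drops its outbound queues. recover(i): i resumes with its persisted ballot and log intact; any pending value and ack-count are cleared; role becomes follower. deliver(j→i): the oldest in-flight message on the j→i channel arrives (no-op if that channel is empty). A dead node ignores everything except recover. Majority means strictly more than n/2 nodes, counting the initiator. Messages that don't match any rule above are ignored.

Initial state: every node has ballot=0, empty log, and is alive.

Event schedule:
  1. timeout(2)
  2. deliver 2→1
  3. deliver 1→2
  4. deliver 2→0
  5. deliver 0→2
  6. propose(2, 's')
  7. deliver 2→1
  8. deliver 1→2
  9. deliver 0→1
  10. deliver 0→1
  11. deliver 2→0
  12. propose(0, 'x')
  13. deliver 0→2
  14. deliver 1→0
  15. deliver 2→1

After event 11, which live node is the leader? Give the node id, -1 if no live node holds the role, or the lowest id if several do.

2

step 1 timeout(2): 2={cand,b=5,log=-}
step 2 deliver 2→1: 1={foll,b=5,log=-}
step 3 deliver 1→2: 2={lead,b=5,log=-}
step 4 deliver 2→0: 0={foll,b=5,log=-}
step 5 deliver 0→2: —
step 6 propose(2,'s'): —
step 7 deliver 2→1: 1={foll,b=5,log=s}
step 8 deliver 1→2: 2={lead,b=5,log=s}
step 9 deliver 0→1: —
step 10 deliver 0→1: —
step 11 deliver 2→0: 0={foll,b=5,log=s}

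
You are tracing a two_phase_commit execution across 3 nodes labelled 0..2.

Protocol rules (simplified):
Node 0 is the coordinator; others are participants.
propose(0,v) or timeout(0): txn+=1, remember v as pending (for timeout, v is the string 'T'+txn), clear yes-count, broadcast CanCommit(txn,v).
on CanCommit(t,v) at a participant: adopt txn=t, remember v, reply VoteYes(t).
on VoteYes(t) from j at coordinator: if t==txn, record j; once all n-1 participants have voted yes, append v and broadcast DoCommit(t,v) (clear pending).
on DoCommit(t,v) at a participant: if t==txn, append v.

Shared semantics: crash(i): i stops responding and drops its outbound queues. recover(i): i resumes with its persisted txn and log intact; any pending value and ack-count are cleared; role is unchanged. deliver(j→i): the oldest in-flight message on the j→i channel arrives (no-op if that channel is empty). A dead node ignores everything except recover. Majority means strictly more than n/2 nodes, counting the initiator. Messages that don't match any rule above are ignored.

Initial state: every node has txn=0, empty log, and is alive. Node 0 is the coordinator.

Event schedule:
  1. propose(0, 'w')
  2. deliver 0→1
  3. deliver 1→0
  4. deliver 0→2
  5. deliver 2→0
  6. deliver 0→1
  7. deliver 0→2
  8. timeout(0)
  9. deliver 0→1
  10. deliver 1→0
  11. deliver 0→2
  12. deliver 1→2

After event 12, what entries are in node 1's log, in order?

step 1 propose(0,'w'): 0={coor,t=1,log=-}
step 2 deliver 0→1: 1={part,t=1,log=-}
step 3 deliver 1→0: —
step 4 deliver 0→2: 2={part,t=1,log=-}
step 5 deliver 2→0: 0={coor,t=1,log=w}
step 6 deliver 0→1: 1={part,t=1,log=w}
step 7 deliver 0→2: 2={part,t=1,log=w}
step 8 timeout(0): 0={coor,t=2,log=w}
step 9 deliver 0→1: 1={part,t=2,log=w}
step 10 deliver 1→0: —
step 11 deliver 0→2: 2={part,t=2,log=w}
step 12 deliver 1→2: —

w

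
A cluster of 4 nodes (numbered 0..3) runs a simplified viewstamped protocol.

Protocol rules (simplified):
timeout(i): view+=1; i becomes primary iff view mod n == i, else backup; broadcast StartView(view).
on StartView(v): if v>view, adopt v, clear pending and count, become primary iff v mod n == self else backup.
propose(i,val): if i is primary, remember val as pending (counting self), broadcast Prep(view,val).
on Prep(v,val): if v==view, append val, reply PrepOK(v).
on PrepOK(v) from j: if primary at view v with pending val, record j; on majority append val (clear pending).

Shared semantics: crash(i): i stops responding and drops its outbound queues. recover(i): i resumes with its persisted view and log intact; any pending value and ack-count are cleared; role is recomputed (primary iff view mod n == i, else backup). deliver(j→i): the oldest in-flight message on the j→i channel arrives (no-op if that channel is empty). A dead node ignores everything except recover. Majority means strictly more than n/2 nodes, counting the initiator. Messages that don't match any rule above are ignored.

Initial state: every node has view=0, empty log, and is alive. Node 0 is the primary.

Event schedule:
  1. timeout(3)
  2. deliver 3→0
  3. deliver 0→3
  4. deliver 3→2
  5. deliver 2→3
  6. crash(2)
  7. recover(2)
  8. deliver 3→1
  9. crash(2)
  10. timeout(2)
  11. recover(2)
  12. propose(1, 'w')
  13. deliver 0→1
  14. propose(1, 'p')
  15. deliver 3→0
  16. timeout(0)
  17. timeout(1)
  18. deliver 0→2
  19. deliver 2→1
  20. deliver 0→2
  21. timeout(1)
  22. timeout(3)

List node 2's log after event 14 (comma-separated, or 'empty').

empty

[1] timeout(3) → N3(back v1 [-])
[2] deliver 3→0 → N0(back v1 [-])
[3] deliver 0→3 → ∅
[4] deliver 3→2 → N2(back v1 [-])
[5] deliver 2→3 → ∅
[6] crash(2) → N2(✗back v1 [-])
[7] recover(2) → N2(back v1 [-])
[8] deliver 3→1 → N1(prim v1 [-])
[9] crash(2) → N2(✗back v1 [-])
[10] timeout(2) → ∅
[11] recover(2) → N2(back v1 [-])
[12] propose(1,'w') → ∅
[13] deliver 0→1 → ∅
[14] propose(1,'p') → ∅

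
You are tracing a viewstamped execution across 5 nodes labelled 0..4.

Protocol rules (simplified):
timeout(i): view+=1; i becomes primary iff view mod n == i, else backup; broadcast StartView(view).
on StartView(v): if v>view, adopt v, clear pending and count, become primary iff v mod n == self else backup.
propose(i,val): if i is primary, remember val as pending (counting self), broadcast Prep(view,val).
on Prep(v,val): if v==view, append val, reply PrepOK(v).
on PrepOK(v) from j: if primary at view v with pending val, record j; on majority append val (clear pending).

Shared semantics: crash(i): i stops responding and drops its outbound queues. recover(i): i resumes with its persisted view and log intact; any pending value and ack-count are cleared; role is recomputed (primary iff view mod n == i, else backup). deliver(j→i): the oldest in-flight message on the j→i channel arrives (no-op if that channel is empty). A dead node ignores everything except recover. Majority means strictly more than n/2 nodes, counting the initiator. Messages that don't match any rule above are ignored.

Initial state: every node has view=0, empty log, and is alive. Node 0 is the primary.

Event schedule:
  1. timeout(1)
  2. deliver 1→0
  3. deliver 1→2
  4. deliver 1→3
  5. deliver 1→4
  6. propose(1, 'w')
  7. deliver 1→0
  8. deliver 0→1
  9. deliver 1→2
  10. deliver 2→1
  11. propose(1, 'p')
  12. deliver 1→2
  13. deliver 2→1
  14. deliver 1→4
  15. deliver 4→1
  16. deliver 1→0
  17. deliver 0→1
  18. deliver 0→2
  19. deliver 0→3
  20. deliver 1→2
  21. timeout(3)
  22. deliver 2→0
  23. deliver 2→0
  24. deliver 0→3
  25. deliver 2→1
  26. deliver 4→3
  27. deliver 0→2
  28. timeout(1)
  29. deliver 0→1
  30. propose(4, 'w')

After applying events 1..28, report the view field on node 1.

after 1 — timeout(1): n1:prim/v1/[-]
after 2 — deliver 1→0: n0:back/v1/[-]
after 3 — deliver 1→2: n2:back/v1/[-]
after 4 — deliver 1→3: n3:back/v1/[-]
after 5 — deliver 1→4: n4:back/v1/[-]
after 6 — propose(1,'w'): ·
after 7 — deliver 1→0: n0:back/v1/[w]
after 8 — deliver 0→1: ·
after 9 — deliver 1→2: n2:back/v1/[w]
after 10 — deliver 2→1: n1:prim/v1/[w]
after 11 — propose(1,'p'): ·
after 12 — deliver 1→2: n2:back/v1/[w,p]
after 13 — deliver 2→1: ·
after 14 — deliver 1→4: n4:back/v1/[w]
after 15 — deliver 4→1: n1:prim/v1/[w,p]
after 16 — deliver 1→0: n0:back/v1/[w,p]
after 17 — deliver 0→1: ·
after 18 — deliver 0→2: ·
after 19 — deliver 0→3: ·
after 20 — deliver 1→2: ·
after 21 — timeout(3): n3:back/v2/[-]
after 22 — deliver 2→0: ·
after 23 — deliver 2→0: ·
after 24 — deliver 0→3: ·
after 25 — deliver 2→1: ·
after 26 — deliver 4→3: ·
after 27 — deliver 0→2: ·
after 28 — timeout(1): n1:back/v2/[w,p]

2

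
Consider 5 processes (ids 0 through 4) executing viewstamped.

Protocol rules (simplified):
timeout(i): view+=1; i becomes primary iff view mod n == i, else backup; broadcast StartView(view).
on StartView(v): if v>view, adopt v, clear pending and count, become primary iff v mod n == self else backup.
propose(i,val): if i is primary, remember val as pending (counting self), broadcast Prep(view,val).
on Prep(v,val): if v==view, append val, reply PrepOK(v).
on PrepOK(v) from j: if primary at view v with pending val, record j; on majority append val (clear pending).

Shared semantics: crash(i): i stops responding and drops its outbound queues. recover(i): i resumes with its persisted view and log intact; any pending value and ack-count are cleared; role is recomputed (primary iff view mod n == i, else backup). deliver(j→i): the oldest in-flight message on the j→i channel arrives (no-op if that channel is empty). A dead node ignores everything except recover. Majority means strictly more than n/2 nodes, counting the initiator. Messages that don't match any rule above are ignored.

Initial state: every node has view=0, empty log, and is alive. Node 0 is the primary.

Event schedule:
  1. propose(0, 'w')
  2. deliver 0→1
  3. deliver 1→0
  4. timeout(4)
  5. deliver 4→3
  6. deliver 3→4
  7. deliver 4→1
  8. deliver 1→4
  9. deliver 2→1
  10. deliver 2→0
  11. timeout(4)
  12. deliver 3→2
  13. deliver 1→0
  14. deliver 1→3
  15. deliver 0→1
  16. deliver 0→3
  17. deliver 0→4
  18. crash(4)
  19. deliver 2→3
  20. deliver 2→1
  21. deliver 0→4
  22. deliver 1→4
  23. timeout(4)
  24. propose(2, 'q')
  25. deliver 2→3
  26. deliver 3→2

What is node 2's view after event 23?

0

step 1 propose(0,'w'): —
step 2 deliver 0→1: 1={back,v=0,log=w}
step 3 deliver 1→0: —
step 4 timeout(4): 4={back,v=1,log=-}
step 5 deliver 4→3: 3={back,v=1,log=-}
step 6 deliver 3→4: —
step 7 deliver 4→1: 1={prim,v=1,log=w}
step 8 deliver 1→4: —
step 9 deliver 2→1: —
step 10 deliver 2→0: —
step 11 timeout(4): 4={back,v=2,log=-}
step 12 deliver 3→2: —
step 13 deliver 1→0: —
step 14 deliver 1→3: —
step 15 deliver 0→1: —
step 16 deliver 0→3: —
step 17 deliver 0→4: —
step 18 crash(4): 4={✗back,v=2,log=-}
step 19 deliver 2→3: —
step 20 deliver 2→1: —
step 21 deliver 0→4: —
step 22 deliver 1→4: —
step 23 timeout(4): —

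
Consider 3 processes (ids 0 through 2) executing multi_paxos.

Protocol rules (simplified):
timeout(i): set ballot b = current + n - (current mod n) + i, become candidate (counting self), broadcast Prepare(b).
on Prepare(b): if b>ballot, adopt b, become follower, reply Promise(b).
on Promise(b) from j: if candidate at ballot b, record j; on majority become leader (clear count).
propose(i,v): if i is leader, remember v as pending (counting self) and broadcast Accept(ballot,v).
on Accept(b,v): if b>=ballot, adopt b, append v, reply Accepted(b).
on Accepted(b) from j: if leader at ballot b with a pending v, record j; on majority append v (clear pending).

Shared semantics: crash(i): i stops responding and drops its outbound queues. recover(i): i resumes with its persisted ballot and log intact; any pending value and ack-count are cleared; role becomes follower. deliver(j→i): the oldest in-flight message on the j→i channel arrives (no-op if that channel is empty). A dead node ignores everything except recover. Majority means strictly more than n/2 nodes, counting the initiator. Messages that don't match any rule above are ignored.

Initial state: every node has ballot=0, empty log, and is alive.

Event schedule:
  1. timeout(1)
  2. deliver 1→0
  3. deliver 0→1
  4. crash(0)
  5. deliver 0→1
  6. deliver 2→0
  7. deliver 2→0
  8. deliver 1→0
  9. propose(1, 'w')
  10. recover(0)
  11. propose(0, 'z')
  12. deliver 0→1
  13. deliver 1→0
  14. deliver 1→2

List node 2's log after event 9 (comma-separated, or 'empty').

empty

1. timeout(1):  <1:cand b4 ->
2. deliver 1→0:  <0:foll b4 ->
3. deliver 0→1:  <1:lead b4 ->
4. crash(0):  <0:✗foll b4 ->
5. deliver 0→1:  nop
6. deliver 2→0:  nop
7. deliver 2→0:  nop
8. deliver 1→0:  nop
9. propose(1,'w'):  nop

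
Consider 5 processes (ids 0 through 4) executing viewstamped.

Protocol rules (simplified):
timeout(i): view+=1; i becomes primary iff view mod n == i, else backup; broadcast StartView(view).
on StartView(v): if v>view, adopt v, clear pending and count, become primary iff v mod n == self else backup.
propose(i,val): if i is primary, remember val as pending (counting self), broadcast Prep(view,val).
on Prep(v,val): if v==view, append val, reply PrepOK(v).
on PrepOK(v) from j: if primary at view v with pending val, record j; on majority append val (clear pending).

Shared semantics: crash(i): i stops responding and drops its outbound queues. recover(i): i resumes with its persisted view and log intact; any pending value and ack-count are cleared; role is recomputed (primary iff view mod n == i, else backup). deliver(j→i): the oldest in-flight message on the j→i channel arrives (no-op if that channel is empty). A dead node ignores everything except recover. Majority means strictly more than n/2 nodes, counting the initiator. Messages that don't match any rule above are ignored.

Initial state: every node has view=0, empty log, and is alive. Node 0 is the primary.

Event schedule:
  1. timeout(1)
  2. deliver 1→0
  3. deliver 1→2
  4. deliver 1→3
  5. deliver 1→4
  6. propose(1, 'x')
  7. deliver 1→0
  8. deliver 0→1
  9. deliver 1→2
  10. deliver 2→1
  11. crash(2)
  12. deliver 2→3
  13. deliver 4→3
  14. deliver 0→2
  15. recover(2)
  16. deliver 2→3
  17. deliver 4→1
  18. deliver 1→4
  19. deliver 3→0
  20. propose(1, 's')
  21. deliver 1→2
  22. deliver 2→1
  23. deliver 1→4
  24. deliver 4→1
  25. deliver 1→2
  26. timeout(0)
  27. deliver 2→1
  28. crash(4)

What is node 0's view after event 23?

1

1. timeout(1):  <1:prim v1 ->
2. deliver 1→0:  <0:back v1 ->
3. deliver 1→2:  <2:back v1 ->
4. deliver 1→3:  <3:back v1 ->
5. deliver 1→4:  <4:back v1 ->
6. propose(1,'x'):  nop
7. deliver 1→0:  <0:back v1 x>
8. deliver 0→1:  nop
9. deliver 1→2:  <2:back v1 x>
10. deliver 2→1:  <1:prim v1 x>
11. crash(2):  <2:✗back v1 x>
12. deliver 2→3:  nop
13. deliver 4→3:  nop
14. deliver 0→2:  nop
15. recover(2):  <2:back v1 x>
16. deliver 2→3:  nop
17. deliver 4→1:  nop
18. deliver 1→4:  <4:back v1 x>
19. deliver 3→0:  nop
20. propose(1,'s'):  nop
21. deliver 1→2:  <2:back v1 x,s>
22. deliver 2→1:  nop
23. deliver 1→4:  <4:back v1 x,s>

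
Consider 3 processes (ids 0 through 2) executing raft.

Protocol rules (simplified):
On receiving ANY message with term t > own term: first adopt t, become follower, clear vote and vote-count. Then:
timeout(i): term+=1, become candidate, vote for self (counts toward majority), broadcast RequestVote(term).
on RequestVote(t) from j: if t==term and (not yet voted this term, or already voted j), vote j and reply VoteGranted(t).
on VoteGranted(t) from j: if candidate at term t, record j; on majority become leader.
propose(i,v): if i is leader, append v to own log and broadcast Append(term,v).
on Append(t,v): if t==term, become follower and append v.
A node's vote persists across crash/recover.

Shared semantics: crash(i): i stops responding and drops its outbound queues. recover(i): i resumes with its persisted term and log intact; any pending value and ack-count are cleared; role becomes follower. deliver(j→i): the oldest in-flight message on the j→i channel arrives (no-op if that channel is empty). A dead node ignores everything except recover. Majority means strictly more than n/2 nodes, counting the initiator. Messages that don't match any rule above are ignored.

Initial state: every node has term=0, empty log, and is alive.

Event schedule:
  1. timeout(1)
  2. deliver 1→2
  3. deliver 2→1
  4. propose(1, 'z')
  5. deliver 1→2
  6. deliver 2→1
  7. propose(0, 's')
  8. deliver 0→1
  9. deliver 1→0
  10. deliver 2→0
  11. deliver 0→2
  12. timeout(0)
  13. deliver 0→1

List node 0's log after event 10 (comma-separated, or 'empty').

e1 timeout(1): 1[cand,t=1,-]
e2 deliver 1→2: 2[foll,t=1,-]
e3 deliver 2→1: 1[lead,t=1,-]
e4 propose(1,'z'): 1[lead,t=1,z]
e5 deliver 1→2: 2[foll,t=1,z]
e6 deliver 2→1: ·
e7 propose(0,'s'): ·
e8 deliver 0→1: ·
e9 deliver 1→0: 0[foll,t=1,-]
e10 deliver 2→0: ·

empty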